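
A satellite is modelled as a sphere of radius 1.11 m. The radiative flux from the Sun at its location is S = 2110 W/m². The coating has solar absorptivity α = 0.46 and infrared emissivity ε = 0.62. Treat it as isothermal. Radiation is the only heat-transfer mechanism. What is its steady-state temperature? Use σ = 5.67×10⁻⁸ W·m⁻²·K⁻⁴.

At equilibrium, absorbed power = emitted power.
Absorbing cross-section = πr² = 3.871 m²; emitting surface = 4πr² = 15.48 m² (ratio 4).
αS·A_cross = εσ·A_surf·T⁴  ⇒  T⁴ = αS/(ε·4σ).
T⁴ = 0.460·2110/(0.62·4·5.67×10⁻⁸) = 6.902×10⁹ K⁴.
T = (6.902×10⁹)^(1/4).

T ≈ 288 K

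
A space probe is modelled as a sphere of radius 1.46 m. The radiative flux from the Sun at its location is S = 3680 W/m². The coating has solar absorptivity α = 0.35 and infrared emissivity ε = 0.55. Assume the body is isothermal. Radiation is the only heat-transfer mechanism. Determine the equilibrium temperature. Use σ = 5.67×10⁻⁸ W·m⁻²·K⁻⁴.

T ≈ 319 K

At equilibrium, absorbed power = emitted power.
Absorbing cross-section = πr² = 6.697 m²; emitting surface = 4πr² = 26.79 m² (ratio 4).
αS·A_cross = εσ·A_surf·T⁴  ⇒  T⁴ = αS/(ε·4σ).
T⁴ = 0.350·3680/(0.55·4·5.67×10⁻⁸) = 1.033×10¹⁰ K⁴.
T = (1.033×10¹⁰)^(1/4).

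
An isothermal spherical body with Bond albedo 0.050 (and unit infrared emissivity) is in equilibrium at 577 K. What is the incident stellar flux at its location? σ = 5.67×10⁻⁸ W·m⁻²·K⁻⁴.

(1−a)S·πr² = σ·4πr²·T⁴ ⇒ S = 4σT⁴/(1−a).
S = 4·5.67×10⁻⁸·1.108×10¹¹/0.950.

S ≈ 26500 W/m²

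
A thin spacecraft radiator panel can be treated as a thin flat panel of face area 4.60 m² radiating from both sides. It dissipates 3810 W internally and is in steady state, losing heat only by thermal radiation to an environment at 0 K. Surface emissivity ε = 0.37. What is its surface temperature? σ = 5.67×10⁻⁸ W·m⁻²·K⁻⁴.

Steady state: internal power = radiated power, P = εσA T⁴.
Radiating area A = 2·4.60 = 9.200 m².
T⁴ = P/(εσA) = 3810/(0.37·5.67×10⁻⁸·9.200) = 1.974×10¹⁰ K⁴.
T = (1.974×10¹⁰)^(1/4).

T ≈ 375 K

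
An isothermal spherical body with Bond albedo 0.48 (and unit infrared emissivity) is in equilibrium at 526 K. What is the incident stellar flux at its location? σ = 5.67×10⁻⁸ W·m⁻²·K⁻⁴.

(1−a)S·πr² = σ·4πr²·T⁴ ⇒ S = 4σT⁴/(1−a).
S = 4·5.67×10⁻⁸·7.655×10¹⁰/0.520.

S ≈ 33400 W/m²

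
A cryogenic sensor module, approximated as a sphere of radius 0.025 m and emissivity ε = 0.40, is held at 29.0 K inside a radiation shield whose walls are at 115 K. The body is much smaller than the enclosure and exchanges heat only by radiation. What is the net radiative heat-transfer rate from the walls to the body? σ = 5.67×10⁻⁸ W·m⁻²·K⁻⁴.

P_net ≈ 0.0310 W

For a small grey body in a large enclosure: P_net = εσA(T_body⁴ − T_wall⁴).
A = 4πr² = 0.007854 m²; T_body⁴ − T_wall⁴ = 7.073×10⁵ − 1.749×10⁸ = -1.742×10⁸ K⁴.
|P_net| = 0.40·5.67×10⁻⁸·0.007854·1.742×10⁸.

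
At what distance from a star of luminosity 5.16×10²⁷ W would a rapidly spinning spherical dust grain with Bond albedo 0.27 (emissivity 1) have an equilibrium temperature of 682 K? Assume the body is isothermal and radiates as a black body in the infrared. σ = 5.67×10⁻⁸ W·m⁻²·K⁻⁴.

For an isothermal black-emitting sphere, (1−a)S·πr² = σ·4πr²·T⁴ ⇒ S = 4σT⁴/(1−a).
S = 4·5.67×10⁻⁸·(682)⁴/0.730 = 67210 W/m².
Flux falls as S = L/(4πd²), so d = √(L/(4πS)) = √(5.16×10²⁷/(4π·67210)).

d ≈ 7.82×10¹⁰ m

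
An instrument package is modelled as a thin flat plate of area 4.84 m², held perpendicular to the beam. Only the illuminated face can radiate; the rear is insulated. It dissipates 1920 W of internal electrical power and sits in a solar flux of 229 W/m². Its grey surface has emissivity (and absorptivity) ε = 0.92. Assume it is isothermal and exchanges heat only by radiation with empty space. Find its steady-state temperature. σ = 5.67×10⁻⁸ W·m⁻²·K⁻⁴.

At steady state, absorbed solar power + internal power = radiated power.
Absorbed: α·S·A_cross = 0.92·229·4.840 = 1020 W (cross-section A).
Total input = 1020 + 1920 = 2940 W.
Radiated: εσ·A_surf·T⁴ with A_surf = A = 4.840 m².
T⁴ = 2940/(0.92·5.67×10⁻⁸·4.840) = 1.164×10¹⁰ K⁴.

T ≈ 328 K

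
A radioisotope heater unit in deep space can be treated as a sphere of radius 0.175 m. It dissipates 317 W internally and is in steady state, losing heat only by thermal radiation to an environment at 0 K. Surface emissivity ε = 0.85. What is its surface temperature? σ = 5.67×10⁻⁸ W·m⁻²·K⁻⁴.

Steady state: internal power = radiated power, P = εσA T⁴.
Radiating area A = 4πr² = 0.3848 m².
T⁴ = P/(εσA) = 317/(0.85·5.67×10⁻⁸·0.3848) = 1.709×10¹⁰ K⁴.
T = (1.709×10¹⁰)^(1/4).

T ≈ 362 K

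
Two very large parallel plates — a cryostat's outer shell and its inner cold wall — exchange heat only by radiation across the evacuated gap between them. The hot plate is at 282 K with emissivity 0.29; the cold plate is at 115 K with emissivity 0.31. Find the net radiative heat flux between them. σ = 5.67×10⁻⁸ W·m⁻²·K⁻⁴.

q ≈ 61.4 W/m²

For two infinite grey parallel plates, q = σ(T₁⁴ − T₂⁴)/(1/ε₁ + 1/ε₂ − 1).
T₁⁴ − T₂⁴ = 6.324×10⁹ − 1.749×10⁸ = 6.149×10⁹ K⁴.
1/ε₁ + 1/ε₂ − 1 = 3.448 + 3.226 − 1 = 5.674.
q = 5.67×10⁻⁸ × 6.149×10⁹ / 5.674.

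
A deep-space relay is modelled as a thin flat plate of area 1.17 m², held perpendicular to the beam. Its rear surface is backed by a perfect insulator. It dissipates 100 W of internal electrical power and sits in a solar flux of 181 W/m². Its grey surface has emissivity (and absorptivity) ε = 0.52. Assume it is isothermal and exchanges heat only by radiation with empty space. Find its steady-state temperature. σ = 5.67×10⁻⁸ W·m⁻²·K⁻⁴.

T ≈ 279 K

At steady state, absorbed solar power + internal power = radiated power.
Absorbed: α·S·A_cross = 0.52·181·1.170 = 110.1 W (cross-section A).
Total input = 110.1 + 100 = 210.1 W.
Radiated: εσ·A_surf·T⁴ with A_surf = A = 1.170 m².
T⁴ = 210.1/(0.52·5.67×10⁻⁸·1.170) = 6.091×10⁹ K⁴.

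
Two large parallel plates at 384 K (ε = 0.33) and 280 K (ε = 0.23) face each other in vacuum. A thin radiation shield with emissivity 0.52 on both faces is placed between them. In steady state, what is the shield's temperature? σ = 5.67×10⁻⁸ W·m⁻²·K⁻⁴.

In steady state the net flux on the hot side equals that on the cold side.
σ(T₁⁴−T_s⁴)/D₁ = σ(T_s⁴−T₂⁴)/D₂, with D₁ = 1/ε₁+1/ε_s−1 = 3.953, D₂ = 1/ε_s+1/ε₂−1 = 5.271.
Solve for T_s⁴: T_s⁴ = (D₂·T₁⁴ + D₁·T₂⁴)/(D₁+D₂) = 1.506×10¹⁰ K⁴.

T_s ≈ 350 K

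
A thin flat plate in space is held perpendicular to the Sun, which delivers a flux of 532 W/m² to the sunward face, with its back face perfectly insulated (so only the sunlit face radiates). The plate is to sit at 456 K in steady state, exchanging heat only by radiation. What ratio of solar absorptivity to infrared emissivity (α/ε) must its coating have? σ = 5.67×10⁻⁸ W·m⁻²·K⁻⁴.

Balance: αS·A = εσ·1A·T⁴ ⇒ α/ε = σT⁴/S.
α/ε = 5.67×10⁻⁸·(456)⁴/532 = 5.67×10⁻⁸·4.324×10¹⁰/532.

α/ε ≈ 4.61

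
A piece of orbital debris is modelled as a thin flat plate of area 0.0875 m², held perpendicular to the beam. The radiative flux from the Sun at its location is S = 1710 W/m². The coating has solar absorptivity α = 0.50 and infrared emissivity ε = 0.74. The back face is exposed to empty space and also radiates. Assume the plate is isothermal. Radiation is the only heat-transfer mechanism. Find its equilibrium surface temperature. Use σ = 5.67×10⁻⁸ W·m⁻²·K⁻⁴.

T ≈ 318 K

At equilibrium, absorbed power = emitted power.
Absorbing cross-section = A = 0.08750 m²; emitting surface = 2A = 0.1750 m² (ratio 2).
αS·A_cross = εσ·A_surf·T⁴  ⇒  T⁴ = αS/(ε·2σ).
T⁴ = 0.500·1710/(0.74·2·5.67×10⁻⁸) = 1.019×10¹⁰ K⁴.
T = (1.019×10¹⁰)^(1/4).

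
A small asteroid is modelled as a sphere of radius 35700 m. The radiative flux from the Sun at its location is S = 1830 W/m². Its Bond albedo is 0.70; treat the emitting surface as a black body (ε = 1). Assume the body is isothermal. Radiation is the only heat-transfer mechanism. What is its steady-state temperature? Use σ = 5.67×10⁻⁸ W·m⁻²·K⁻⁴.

T ≈ 222 K

At equilibrium, absorbed power = emitted power.
Absorbing cross-section = πr² = 4.004×10⁹ m²; emitting surface = 4πr² = 1.602×10¹⁰ m² (ratio 4).
(1−a)S·A_cross = εσ·A_surf·T⁴  ⇒  T⁴ = (1−a)S/(4σ).
T⁴ = 0.300·1830/(4·5.67×10⁻⁸) = 2.421×10⁹ K⁴.
T = (2.421×10⁹)^(1/4).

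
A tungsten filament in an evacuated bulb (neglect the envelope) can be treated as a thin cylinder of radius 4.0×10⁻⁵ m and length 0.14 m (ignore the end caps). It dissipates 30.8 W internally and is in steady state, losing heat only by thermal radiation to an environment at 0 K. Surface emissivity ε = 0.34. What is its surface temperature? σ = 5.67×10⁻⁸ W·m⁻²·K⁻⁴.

Steady state: internal power = radiated power, P = εσA T⁴.
Radiating area A = 2πrL = 3.519×10⁻⁵ m².
T⁴ = P/(εσA) = 30.8/(0.34·5.67×10⁻⁸·3.519×10⁻⁵) = 4.541×10¹³ K⁴.
T = (4.541×10¹³)^(1/4).

T ≈ 2600 K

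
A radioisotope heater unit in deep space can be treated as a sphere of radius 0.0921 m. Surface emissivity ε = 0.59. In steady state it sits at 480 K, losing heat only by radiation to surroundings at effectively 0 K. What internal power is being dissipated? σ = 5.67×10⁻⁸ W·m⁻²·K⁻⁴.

P ≈ 189 W

Steady state: P = εσA T⁴.
A = 4πr² = 0.1066 m²; T⁴ = (480)⁴ = 5.308×10¹⁰ K⁴.
P = 0.59 × 5.67×10⁻⁸ × 0.1066 × 5.308×10¹⁰.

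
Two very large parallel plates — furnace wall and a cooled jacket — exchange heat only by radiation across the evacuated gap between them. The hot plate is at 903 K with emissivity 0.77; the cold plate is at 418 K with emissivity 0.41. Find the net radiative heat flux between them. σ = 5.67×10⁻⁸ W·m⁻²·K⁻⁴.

For two infinite grey parallel plates, q = σ(T₁⁴ − T₂⁴)/(1/ε₁ + 1/ε₂ − 1).
T₁⁴ − T₂⁴ = 6.649×10¹¹ − 3.053×10¹⁰ = 6.344×10¹¹ K⁴.
1/ε₁ + 1/ε₂ − 1 = 1.299 + 2.439 − 1 = 2.738.
q = 5.67×10⁻⁸ × 6.344×10¹¹ / 2.738.

q ≈ 13100 W/m²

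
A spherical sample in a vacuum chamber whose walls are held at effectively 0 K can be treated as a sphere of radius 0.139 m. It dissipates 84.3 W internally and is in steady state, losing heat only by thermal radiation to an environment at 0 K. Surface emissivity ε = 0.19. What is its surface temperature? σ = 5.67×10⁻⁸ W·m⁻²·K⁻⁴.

T ≈ 424 K

Steady state: internal power = radiated power, P = εσA T⁴.
Radiating area A = 4πr² = 0.2428 m².
T⁴ = P/(εσA) = 84.3/(0.19·5.67×10⁻⁸·0.2428) = 3.223×10¹⁰ K⁴.
T = (3.223×10¹⁰)^(1/4).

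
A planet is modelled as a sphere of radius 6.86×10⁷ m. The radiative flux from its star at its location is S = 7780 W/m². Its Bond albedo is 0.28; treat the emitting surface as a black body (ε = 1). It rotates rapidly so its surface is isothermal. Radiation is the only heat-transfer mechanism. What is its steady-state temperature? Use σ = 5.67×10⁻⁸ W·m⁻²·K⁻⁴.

T ≈ 396 K

At equilibrium, absorbed power = emitted power.
Absorbing cross-section = πr² = 1.478×10¹⁶ m²; emitting surface = 4πr² = 5.914×10¹⁶ m² (ratio 4).
(1−a)S·A_cross = εσ·A_surf·T⁴  ⇒  T⁴ = (1−a)S/(4σ).
T⁴ = 0.720·7780/(4·5.67×10⁻⁸) = 2.470×10¹⁰ K⁴.
T = (2.470×10¹⁰)^(1/4).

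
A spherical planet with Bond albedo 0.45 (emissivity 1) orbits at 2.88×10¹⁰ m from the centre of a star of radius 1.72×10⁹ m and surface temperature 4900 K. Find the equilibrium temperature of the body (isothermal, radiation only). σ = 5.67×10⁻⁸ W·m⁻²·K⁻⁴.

T ≈ 729 K

The star's surface emits σT_*⁴; at distance d the flux is S = σT_*⁴(R_*/d)².
S = 5.67×10⁻⁸·(4900)⁴·(1.72×10⁹/2.88×10¹⁰)² = 1.166×10⁵ W/m².
For an isothermal sphere T⁴ = (1−a)S/(4σ) = 2.827×10¹¹ K⁴.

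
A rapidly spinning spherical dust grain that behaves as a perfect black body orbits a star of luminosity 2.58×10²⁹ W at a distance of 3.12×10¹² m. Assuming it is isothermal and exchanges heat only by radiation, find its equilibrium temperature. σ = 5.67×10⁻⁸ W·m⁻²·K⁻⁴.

T ≈ 311 K

First find the stellar flux at distance d: S = L/(4πd²) = 2.58×10²⁹/(4π·(3.12×10¹²)²) = 2109 W/m².
For an isothermal sphere, absorbed (1−a)S·πr² = emitted σ·4πr²·T⁴, so T⁴ = (1−a)S/(4σ).
T⁴ = 1.00·2109/(4·5.67×10⁻⁸) = 9.299×10⁹ K⁴.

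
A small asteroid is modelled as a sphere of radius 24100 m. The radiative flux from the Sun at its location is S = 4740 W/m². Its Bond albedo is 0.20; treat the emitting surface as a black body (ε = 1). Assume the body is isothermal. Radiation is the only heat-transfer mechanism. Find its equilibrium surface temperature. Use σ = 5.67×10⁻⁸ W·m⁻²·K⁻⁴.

At equilibrium, absorbed power = emitted power.
Absorbing cross-section = πr² = 1.825×10⁹ m²; emitting surface = 4πr² = 7.299×10⁹ m² (ratio 4).
(1−a)S·A_cross = εσ·A_surf·T⁴  ⇒  T⁴ = (1−a)S/(4σ).
T⁴ = 0.800·4740/(4·5.67×10⁻⁸) = 1.672×10¹⁰ K⁴.
T = (1.672×10¹⁰)^(1/4).

T ≈ 360 K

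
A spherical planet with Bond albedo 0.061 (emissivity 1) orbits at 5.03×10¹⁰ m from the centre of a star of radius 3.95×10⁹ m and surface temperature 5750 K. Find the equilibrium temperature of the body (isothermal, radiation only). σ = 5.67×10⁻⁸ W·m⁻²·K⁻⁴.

The star's surface emits σT_*⁴; at distance d the flux is S = σT_*⁴(R_*/d)².
S = 5.67×10⁻⁸·(5750)⁴·(3.95×10⁹/5.03×10¹⁰)² = 3.822×10⁵ W/m².
For an isothermal sphere T⁴ = (1−a)S/(4σ) = 1.582×10¹² K⁴.

T ≈ 1120 K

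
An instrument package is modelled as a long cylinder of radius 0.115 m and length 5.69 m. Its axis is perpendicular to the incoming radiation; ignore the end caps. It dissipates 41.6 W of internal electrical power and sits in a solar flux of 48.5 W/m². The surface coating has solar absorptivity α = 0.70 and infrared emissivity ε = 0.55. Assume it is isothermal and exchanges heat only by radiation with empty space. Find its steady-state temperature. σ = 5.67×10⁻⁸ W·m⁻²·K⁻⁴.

At steady state, absorbed solar power + internal power = radiated power.
Absorbed: α·S·A_cross = 0.70·48.5·1.309 = 44.43 W (cross-section 2rL).
Total input = 44.43 + 41.6 = 86.03 W.
Radiated: εσ·A_surf·T⁴ with A_surf = 2πrL = 4.111 m².
T⁴ = 86.03/(0.55·5.67×10⁻⁸·4.111) = 6.710×10⁸ K⁴.

T ≈ 161 K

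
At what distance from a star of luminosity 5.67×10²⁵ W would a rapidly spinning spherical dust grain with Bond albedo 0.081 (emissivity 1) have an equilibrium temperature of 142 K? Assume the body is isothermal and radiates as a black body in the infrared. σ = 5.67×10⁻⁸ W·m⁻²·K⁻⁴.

For an isothermal black-emitting sphere, (1−a)S·πr² = σ·4πr²·T⁴ ⇒ S = 4σT⁴/(1−a).
S = 4·5.67×10⁻⁸·(142)⁴/0.919 = 100.3 W/m².
Flux falls as S = L/(4πd²), so d = √(L/(4πS)) = √(5.67×10²⁵/(4π·100.3)).

d ≈ 2.12×10¹¹ m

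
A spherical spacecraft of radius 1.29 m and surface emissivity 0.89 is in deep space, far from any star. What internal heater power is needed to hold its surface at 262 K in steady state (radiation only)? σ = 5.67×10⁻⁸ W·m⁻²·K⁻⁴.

P = εσ·4πr²·T⁴.
4πr² = 20.91 m²; T⁴ = 4.712×10⁹ K⁴.
P = 0.89·5.67×10⁻⁸·20.91·4.712×10⁹.

P ≈ 4970 W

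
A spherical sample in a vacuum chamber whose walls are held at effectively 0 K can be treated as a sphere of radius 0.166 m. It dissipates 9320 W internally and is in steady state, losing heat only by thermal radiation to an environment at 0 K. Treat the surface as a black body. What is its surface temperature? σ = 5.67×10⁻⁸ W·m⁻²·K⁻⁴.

Steady state: internal power = radiated power, P = εσA T⁴.
Radiating area A = 4πr² = 0.3463 m².
T⁴ = P/(εσA) = 9320/(1.0·5.67×10⁻⁸·0.3463) = 4.747×10¹¹ K⁴.
T = (4.747×10¹¹)^(1/4).

T ≈ 830 K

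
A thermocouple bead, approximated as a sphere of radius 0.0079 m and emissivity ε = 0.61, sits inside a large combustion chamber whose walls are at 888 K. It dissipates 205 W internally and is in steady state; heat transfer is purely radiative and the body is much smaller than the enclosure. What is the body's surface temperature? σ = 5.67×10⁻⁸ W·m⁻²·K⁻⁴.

T ≈ 1690 K

For a small grey body in a large enclosure, net radiated power = εσA(T⁴ − T_w⁴).
Steady state: P = εσA(T⁴ − T_w⁴) with A = 4πr² = 7.843×10⁻⁴ m².
T⁴ = P/(εσA) + T_w⁴ = 205/(0.61·5.67×10⁻⁸·7.843×10⁻⁴) + (888)⁴
    = 7.557×10¹² + 6.218×10¹¹ = 8.179×10¹² K⁴.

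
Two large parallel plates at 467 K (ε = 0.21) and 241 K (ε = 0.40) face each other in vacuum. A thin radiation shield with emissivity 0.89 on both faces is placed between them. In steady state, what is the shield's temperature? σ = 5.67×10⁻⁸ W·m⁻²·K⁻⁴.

T_s ≈ 370 K

In steady state the net flux on the hot side equals that on the cold side.
σ(T₁⁴−T_s⁴)/D₁ = σ(T_s⁴−T₂⁴)/D₂, with D₁ = 1/ε₁+1/ε_s−1 = 4.886, D₂ = 1/ε_s+1/ε₂−1 = 2.624.
Solve for T_s⁴: T_s⁴ = (D₂·T₁⁴ + D₁·T₂⁴)/(D₁+D₂) = 1.881×10¹⁰ K⁴.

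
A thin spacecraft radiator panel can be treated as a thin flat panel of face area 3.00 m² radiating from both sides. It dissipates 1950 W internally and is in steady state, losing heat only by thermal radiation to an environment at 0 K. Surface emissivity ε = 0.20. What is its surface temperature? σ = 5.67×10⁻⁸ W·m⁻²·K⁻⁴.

Steady state: internal power = radiated power, P = εσA T⁴.
Radiating area A = 2·3.00 = 6.000 m².
T⁴ = P/(εσA) = 1950/(0.20·5.67×10⁻⁸·6.000) = 2.866×10¹⁰ K⁴.
T = (2.866×10¹⁰)^(1/4).

T ≈ 411 K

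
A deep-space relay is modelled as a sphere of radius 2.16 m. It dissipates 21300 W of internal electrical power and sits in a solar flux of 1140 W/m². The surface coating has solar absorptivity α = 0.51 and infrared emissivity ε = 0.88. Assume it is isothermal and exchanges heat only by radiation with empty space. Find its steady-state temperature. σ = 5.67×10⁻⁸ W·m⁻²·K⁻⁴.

T ≈ 318 K

At steady state, absorbed solar power + internal power = radiated power.
Absorbed: α·S·A_cross = 0.51·1140·14.66 = 8522 W (cross-section πr²).
Total input = 8522 + 21300 = 29820 W.
Radiated: εσ·A_surf·T⁴ with A_surf = 4πr² = 58.63 m².
T⁴ = 29820/(0.88·5.67×10⁻⁸·58.63) = 1.019×10¹⁰ K⁴.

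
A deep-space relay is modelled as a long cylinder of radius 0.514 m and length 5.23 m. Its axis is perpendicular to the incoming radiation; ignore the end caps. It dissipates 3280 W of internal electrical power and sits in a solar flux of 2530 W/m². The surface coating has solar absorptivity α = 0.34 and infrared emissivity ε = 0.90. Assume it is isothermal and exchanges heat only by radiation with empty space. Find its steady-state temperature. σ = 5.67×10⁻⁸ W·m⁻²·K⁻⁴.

T ≈ 309 K

At steady state, absorbed solar power + internal power = radiated power.
Absorbed: α·S·A_cross = 0.34·2530·5.376 = 4625 W (cross-section 2rL).
Total input = 4625 + 3280 = 7905 W.
Radiated: εσ·A_surf·T⁴ with A_surf = 2πrL = 16.89 m².
T⁴ = 7905/(0.90·5.67×10⁻⁸·16.89) = 9.171×10⁹ K⁴.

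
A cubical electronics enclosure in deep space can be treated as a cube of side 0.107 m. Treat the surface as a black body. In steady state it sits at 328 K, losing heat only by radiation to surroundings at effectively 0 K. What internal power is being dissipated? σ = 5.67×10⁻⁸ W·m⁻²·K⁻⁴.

Steady state: P = εσA T⁴.
A = 6L² = 0.06869 m²; T⁴ = (328)⁴ = 1.157×10¹⁰ K⁴.
P = 1.0 × 5.67×10⁻⁸ × 0.06869 × 1.157×10¹⁰.

P ≈ 45.1 W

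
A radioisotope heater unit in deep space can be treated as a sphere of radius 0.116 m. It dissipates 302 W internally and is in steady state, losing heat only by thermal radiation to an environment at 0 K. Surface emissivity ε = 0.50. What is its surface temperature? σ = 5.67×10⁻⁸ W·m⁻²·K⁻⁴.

Steady state: internal power = radiated power, P = εσA T⁴.
Radiating area A = 4πr² = 0.1691 m².
T⁴ = P/(εσA) = 302/(0.50·5.67×10⁻⁸·0.1691) = 6.300×10¹⁰ K⁴.
T = (6.300×10¹⁰)^(1/4).

T ≈ 501 K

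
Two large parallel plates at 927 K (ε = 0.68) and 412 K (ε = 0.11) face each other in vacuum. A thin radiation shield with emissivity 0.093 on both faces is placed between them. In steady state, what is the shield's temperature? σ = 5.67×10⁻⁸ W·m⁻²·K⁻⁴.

In steady state the net flux on the hot side equals that on the cold side.
σ(T₁⁴−T_s⁴)/D₁ = σ(T_s⁴−T₂⁴)/D₂, with D₁ = 1/ε₁+1/ε_s−1 = 11.22, D₂ = 1/ε_s+1/ε₂−1 = 18.84.
Solve for T_s⁴: T_s⁴ = (D₂·T₁⁴ + D₁·T₂⁴)/(D₁+D₂) = 4.736×10¹¹ K⁴.

T_s ≈ 830 K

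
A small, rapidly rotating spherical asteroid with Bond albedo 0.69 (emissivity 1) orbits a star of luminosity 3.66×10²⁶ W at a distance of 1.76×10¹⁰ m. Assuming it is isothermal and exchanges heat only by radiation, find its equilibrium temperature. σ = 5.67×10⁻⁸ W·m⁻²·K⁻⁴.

First find the stellar flux at distance d: S = L/(4πd²) = 3.66×10²⁶/(4π·(1.76×10¹⁰)²) = 94030 W/m².
For an isothermal sphere, absorbed (1−a)S·πr² = emitted σ·4πr²·T⁴, so T⁴ = (1−a)S/(4σ).
T⁴ = 0.310·94030/(4·5.67×10⁻⁸) = 1.285×10¹¹ K⁴.

T ≈ 599 K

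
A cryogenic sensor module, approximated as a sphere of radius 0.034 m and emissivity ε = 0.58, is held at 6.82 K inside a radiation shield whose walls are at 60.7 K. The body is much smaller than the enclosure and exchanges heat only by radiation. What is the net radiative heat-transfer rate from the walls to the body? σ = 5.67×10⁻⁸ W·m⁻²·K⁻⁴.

P_net ≈ 0.00648 W

For a small grey body in a large enclosure: P_net = εσA(T_body⁴ − T_wall⁴).
A = 4πr² = 0.01453 m²; T_body⁴ − T_wall⁴ = 2163 − 1.358×10⁷ = -1.357×10⁷ K⁴.
|P_net| = 0.58·5.67×10⁻⁸·0.01453·1.357×10⁷.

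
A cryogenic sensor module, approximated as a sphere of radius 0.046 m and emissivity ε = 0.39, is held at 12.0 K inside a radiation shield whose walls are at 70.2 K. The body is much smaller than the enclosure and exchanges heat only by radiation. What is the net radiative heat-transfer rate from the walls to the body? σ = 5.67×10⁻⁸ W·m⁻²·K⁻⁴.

P_net ≈ 0.0143 W

For a small grey body in a large enclosure: P_net = εσA(T_body⁴ − T_wall⁴).
A = 4πr² = 0.02659 m²; T_body⁴ − T_wall⁴ = 20740 − 2.429×10⁷ = -2.426×10⁷ K⁴.
|P_net| = 0.39·5.67×10⁻⁸·0.02659·2.426×10⁷.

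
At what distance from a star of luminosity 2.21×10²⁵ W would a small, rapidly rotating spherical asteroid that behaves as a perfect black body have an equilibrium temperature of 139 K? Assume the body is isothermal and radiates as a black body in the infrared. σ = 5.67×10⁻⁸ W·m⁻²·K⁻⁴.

d ≈ 1.44×10¹¹ m

For an isothermal black-emitting sphere, (1−a)S·πr² = σ·4πr²·T⁴ ⇒ S = 4σT⁴/(1−a).
S = 4·5.67×10⁻⁸·(139)⁴/1.00 = 84.66 W/m².
Flux falls as S = L/(4πd²), so d = √(L/(4πS)) = √(2.21×10²⁵/(4π·84.66)).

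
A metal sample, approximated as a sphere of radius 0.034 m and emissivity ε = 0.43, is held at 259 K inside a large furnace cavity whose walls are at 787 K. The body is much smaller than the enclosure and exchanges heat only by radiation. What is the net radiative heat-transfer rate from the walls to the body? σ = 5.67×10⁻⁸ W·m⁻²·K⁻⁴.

For a small grey body in a large enclosure: P_net = εσA(T_body⁴ − T_wall⁴).
A = 4πr² = 0.01453 m²; T_body⁴ − T_wall⁴ = 4.500×10⁹ − 3.836×10¹¹ = -3.791×10¹¹ K⁴.
|P_net| = 0.43·5.67×10⁻⁸·0.01453·3.791×10¹¹.

P_net ≈ 134 W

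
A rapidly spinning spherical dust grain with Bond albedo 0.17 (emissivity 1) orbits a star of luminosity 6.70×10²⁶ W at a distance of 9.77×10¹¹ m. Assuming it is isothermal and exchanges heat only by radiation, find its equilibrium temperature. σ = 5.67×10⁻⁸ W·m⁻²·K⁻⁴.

First find the stellar flux at distance d: S = L/(4πd²) = 6.70×10²⁶/(4π·(9.77×10¹¹)²) = 55.86 W/m².
For an isothermal sphere, absorbed (1−a)S·πr² = emitted σ·4πr²·T⁴, so T⁴ = (1−a)S/(4σ).
T⁴ = 0.830·55.86/(4·5.67×10⁻⁸) = 2.044×10⁸ K⁴.

T ≈ 120 K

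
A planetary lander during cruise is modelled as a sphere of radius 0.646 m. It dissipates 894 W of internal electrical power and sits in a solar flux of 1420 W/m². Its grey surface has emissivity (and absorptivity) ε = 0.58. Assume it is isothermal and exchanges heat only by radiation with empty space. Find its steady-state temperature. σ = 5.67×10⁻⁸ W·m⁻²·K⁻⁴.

At steady state, absorbed solar power + internal power = radiated power.
Absorbed: α·S·A_cross = 0.58·1420·1.311 = 1080 W (cross-section πr²).
Total input = 1080 + 894 = 1974 W.
Radiated: εσ·A_surf·T⁴ with A_surf = 4πr² = 5.244 m².
T⁴ = 1974/(0.58·5.67×10⁻⁸·5.244) = 1.144×10¹⁰ K⁴.

T ≈ 327 K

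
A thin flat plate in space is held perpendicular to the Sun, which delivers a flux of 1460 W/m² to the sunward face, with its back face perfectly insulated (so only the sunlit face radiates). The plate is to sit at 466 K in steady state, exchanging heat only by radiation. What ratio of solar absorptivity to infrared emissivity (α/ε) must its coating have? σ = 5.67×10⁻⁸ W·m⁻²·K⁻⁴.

α/ε ≈ 1.83

Balance: αS·A = εσ·1A·T⁴ ⇒ α/ε = σT⁴/S.
α/ε = 5.67×10⁻⁸·(466)⁴/1460 = 5.67×10⁻⁸·4.716×10¹⁰/1460.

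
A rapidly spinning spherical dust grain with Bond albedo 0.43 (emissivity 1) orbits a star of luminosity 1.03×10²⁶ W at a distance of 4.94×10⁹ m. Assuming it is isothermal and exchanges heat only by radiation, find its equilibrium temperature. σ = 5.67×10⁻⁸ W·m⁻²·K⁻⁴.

First find the stellar flux at distance d: S = L/(4πd²) = 1.03×10²⁶/(4π·(4.94×10⁹)²) = 3.359×10⁵ W/m².
For an isothermal sphere, absorbed (1−a)S·πr² = emitted σ·4πr²·T⁴, so T⁴ = (1−a)S/(4σ).
T⁴ = 0.570·3.359×10⁵/(4·5.67×10⁻⁸) = 8.441×10¹¹ K⁴.

T ≈ 959 K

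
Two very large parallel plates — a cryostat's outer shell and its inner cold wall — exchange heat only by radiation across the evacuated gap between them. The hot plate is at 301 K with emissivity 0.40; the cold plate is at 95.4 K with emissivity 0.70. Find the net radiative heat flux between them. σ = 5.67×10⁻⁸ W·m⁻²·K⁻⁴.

For two infinite grey parallel plates, q = σ(T₁⁴ − T₂⁴)/(1/ε₁ + 1/ε₂ − 1).
T₁⁴ − T₂⁴ = 8.209×10⁹ − 8.283×10⁷ = 8.126×10⁹ K⁴.
1/ε₁ + 1/ε₂ − 1 = 2.500 + 1.429 − 1 = 2.929.
q = 5.67×10⁻⁸ × 8.126×10⁹ / 2.929.

q ≈ 157 W/m²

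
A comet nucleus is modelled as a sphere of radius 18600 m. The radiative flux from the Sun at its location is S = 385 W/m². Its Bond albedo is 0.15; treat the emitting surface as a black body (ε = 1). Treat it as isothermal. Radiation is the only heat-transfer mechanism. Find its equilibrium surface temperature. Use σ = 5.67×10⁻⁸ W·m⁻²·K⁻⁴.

T ≈ 195 K

At equilibrium, absorbed power = emitted power.
Absorbing cross-section = πr² = 1.087×10⁹ m²; emitting surface = 4πr² = 4.347×10⁹ m² (ratio 4).
(1−a)S·A_cross = εσ·A_surf·T⁴  ⇒  T⁴ = (1−a)S/(4σ).
T⁴ = 0.850·385/(4·5.67×10⁻⁸) = 1.443×10⁹ K⁴.
T = (1.443×10⁹)^(1/4).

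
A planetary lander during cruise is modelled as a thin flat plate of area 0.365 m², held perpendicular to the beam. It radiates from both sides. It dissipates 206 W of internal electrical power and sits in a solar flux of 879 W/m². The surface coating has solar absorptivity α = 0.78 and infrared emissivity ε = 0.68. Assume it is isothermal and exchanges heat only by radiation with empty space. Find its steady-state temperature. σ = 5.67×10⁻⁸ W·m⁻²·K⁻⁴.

At steady state, absorbed solar power + internal power = radiated power.
Absorbed: α·S·A_cross = 0.78·879·0.3650 = 250.3 W (cross-section A).
Total input = 250.3 + 206 = 456.3 W.
Radiated: εσ·A_surf·T⁴ with A_surf = 2A = 0.7300 m².
T⁴ = 456.3/(0.68·5.67×10⁻⁸·0.7300) = 1.621×10¹⁰ K⁴.

T ≈ 357 K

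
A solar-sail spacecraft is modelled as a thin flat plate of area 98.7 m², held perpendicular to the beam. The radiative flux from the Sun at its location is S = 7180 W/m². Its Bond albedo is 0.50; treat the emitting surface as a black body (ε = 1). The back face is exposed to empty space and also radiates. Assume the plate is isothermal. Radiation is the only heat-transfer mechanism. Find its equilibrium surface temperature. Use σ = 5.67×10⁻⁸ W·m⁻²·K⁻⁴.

T ≈ 422 K

At equilibrium, absorbed power = emitted power.
Absorbing cross-section = A = 98.70 m²; emitting surface = 2A = 197.4 m² (ratio 2).
(1−a)S·A_cross = εσ·A_surf·T⁴  ⇒  T⁴ = (1−a)S/(2σ).
T⁴ = 0.500·7180/(2·5.67×10⁻⁸) = 3.166×10¹⁰ K⁴.
T = (3.166×10¹⁰)^(1/4).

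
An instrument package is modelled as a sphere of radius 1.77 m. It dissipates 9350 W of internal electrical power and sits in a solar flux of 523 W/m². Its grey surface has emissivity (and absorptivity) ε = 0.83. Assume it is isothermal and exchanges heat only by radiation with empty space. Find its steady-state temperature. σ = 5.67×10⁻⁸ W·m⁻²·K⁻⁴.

T ≈ 293 K

At steady state, absorbed solar power + internal power = radiated power.
Absorbed: α·S·A_cross = 0.83·523·9.842 = 4272 W (cross-section πr²).
Total input = 4272 + 9350 = 13620 W.
Radiated: εσ·A_surf·T⁴ with A_surf = 4πr² = 39.37 m².
T⁴ = 13620/(0.83·5.67×10⁻⁸·39.37) = 7.353×10⁹ K⁴.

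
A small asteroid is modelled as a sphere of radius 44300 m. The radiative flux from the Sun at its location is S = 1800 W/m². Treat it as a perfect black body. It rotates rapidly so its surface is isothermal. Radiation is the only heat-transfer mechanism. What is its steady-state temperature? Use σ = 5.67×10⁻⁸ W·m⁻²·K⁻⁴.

At equilibrium, absorbed power = emitted power.
Absorbing cross-section = πr² = 6.165×10⁹ m²; emitting surface = 4πr² = 2.466×10¹⁰ m² (ratio 4).
S·A_cross = εσ·A_surf·T⁴  ⇒  T⁴ = S/(4σ).
T⁴ = 1.00·1800/(4·5.67×10⁻⁸) = 7.937×10⁹ K⁴.
T = (7.937×10⁹)^(1/4).

T ≈ 298 K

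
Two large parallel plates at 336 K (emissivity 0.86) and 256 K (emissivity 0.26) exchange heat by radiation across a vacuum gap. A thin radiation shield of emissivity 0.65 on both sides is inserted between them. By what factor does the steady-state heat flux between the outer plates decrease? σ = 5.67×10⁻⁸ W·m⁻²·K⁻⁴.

Without shield: q₀ = σΔ(T⁴)/(1/ε₁+1/ε₂−1) with denominator 4.009.
With shield the two gaps are in series; the resistances add: (1/ε₁+1/ε_s−1)+(1/ε_s+1/ε₂−1) = 1.701+4.385 = 6.086.
Heat-flux ratio q₀/q = 6.086/4.009.

factor ≈ 1.52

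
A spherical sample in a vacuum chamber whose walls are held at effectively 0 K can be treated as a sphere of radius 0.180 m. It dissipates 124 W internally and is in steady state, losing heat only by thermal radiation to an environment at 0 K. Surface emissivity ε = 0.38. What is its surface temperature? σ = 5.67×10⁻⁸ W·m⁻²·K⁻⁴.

Steady state: internal power = radiated power, P = εσA T⁴.
Radiating area A = 4πr² = 0.4072 m².
T⁴ = P/(εσA) = 124/(0.38·5.67×10⁻⁸·0.4072) = 1.414×10¹⁰ K⁴.
T = (1.414×10¹⁰)^(1/4).

T ≈ 345 K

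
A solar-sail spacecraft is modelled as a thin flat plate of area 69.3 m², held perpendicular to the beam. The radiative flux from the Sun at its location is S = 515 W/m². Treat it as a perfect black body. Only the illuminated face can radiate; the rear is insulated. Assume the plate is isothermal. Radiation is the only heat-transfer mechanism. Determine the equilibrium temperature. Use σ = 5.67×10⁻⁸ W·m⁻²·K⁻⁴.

At equilibrium, absorbed power = emitted power.
Absorbing cross-section = A = 69.30 m²; emitting surface = A = 69.30 m² (ratio 1).
S·A_cross = εσ·A_surf·T⁴  ⇒  T⁴ = S/(1σ).
T⁴ = 1.00·515/(1·5.67×10⁻⁸) = 9.083×10⁹ K⁴.
T = (9.083×10⁹)^(1/4).

T ≈ 309 K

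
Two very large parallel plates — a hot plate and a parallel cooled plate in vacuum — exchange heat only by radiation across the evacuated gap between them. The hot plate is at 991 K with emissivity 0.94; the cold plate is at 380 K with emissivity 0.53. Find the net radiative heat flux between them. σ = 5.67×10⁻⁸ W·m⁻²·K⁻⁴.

For two infinite grey parallel plates, q = σ(T₁⁴ − T₂⁴)/(1/ε₁ + 1/ε₂ − 1).
T₁⁴ − T₂⁴ = 9.645×10¹¹ − 2.085×10¹⁰ = 9.436×10¹¹ K⁴.
1/ε₁ + 1/ε₂ − 1 = 1.064 + 1.887 − 1 = 1.951.
q = 5.67×10⁻⁸ × 9.436×10¹¹ / 1.951.

q ≈ 27400 W/m²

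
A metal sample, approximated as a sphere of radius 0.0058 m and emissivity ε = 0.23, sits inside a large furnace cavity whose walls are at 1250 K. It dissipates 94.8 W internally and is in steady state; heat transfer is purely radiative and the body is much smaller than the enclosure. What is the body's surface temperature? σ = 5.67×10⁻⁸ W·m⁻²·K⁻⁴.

T ≈ 2110 K

For a small grey body in a large enclosure, net radiated power = εσA(T⁴ − T_w⁴).
Steady state: P = εσA(T⁴ − T_w⁴) with A = 4πr² = 4.227×10⁻⁴ m².
T⁴ = P/(εσA) + T_w⁴ = 94.8/(0.23·5.67×10⁻⁸·4.227×10⁻⁴) + (1250)⁴
    = 1.720×10¹³ + 2.441×10¹² = 1.964×10¹³ K⁴.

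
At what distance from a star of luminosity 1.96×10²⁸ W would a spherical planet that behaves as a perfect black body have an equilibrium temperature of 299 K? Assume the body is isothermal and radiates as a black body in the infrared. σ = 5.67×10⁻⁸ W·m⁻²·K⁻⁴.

For an isothermal black-emitting sphere, (1−a)S·πr² = σ·4πr²·T⁴ ⇒ S = 4σT⁴/(1−a).
S = 4·5.67×10⁻⁸·(299)⁴/1.00 = 1813 W/m².
Flux falls as S = L/(4πd²), so d = √(L/(4πS)) = √(1.96×10²⁸/(4π·1813)).

d ≈ 9.28×10¹¹ m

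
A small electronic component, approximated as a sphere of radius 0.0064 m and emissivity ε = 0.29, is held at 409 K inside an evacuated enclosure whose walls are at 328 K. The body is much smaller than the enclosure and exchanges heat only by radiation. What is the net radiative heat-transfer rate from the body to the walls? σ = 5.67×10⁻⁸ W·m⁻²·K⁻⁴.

For a small grey body in a large enclosure: P_net = εσA(T_body⁴ − T_wall⁴).
A = 4πr² = 5.147×10⁻⁴ m²; T_body⁴ − T_wall⁴ = 2.798×10¹⁰ − 1.157×10¹⁰ = 1.641×10¹⁰ K⁴.
|P_net| = 0.29·5.67×10⁻⁸·5.147×10⁻⁴·1.641×10¹⁰.

P_net ≈ 0.139 W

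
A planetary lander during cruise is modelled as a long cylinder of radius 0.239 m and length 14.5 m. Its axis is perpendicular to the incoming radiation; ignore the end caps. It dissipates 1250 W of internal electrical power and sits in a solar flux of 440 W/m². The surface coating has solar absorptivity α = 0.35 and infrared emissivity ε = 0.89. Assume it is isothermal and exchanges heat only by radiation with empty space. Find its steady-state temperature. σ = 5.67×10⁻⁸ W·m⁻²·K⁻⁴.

T ≈ 214 K

At steady state, absorbed solar power + internal power = radiated power.
Absorbed: α·S·A_cross = 0.35·440·6.931 = 1067 W (cross-section 2rL).
Total input = 1067 + 1250 = 2317 W.
Radiated: εσ·A_surf·T⁴ with A_surf = 2πrL = 21.77 m².
T⁴ = 2317/(0.89·5.67×10⁻⁸·21.77) = 2.109×10⁹ K⁴.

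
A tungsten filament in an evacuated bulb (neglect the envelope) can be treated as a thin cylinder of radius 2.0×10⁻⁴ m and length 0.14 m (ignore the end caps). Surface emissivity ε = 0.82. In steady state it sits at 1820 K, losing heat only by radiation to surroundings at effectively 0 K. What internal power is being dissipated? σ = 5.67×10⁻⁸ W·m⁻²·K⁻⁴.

P ≈ 89.7 W

Steady state: P = εσA T⁴.
A = 2πrL = 1.759×10⁻⁴ m²; T⁴ = (1820)⁴ = 1.097×10¹³ K⁴.
P = 0.82 × 5.67×10⁻⁸ × 1.759×10⁻⁴ × 1.097×10¹³.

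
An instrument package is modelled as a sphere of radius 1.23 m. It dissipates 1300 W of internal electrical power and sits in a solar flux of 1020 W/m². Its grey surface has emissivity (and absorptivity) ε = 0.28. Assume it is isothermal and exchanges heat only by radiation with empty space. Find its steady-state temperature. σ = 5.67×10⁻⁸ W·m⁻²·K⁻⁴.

At steady state, absorbed solar power + internal power = radiated power.
Absorbed: α·S·A_cross = 0.28·1020·4.753 = 1357 W (cross-section πr²).
Total input = 1357 + 1300 = 2657 W.
Radiated: εσ·A_surf·T⁴ with A_surf = 4πr² = 19.01 m².
T⁴ = 2657/(0.28·5.67×10⁻⁸·19.01) = 8.804×10⁹ K⁴.

T ≈ 306 K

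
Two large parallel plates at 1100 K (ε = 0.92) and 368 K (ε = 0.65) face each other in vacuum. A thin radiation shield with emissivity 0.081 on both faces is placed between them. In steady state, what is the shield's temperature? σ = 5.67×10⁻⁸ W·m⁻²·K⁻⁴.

In steady state the net flux on the hot side equals that on the cold side.
σ(T₁⁴−T_s⁴)/D₁ = σ(T_s⁴−T₂⁴)/D₂, with D₁ = 1/ε₁+1/ε_s−1 = 12.43, D₂ = 1/ε_s+1/ε₂−1 = 12.88.
Solve for T_s⁴: T_s⁴ = (D₂·T₁⁴ + D₁·T₂⁴)/(D₁+D₂) = 7.541×10¹¹ K⁴.

T_s ≈ 932 K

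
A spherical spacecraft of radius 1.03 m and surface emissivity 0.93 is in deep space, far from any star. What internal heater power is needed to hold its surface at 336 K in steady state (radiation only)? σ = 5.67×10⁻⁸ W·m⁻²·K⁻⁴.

P = εσ·4πr²·T⁴.
4πr² = 13.33 m²; T⁴ = 1.275×10¹⁰ K⁴.
P = 0.93·5.67×10⁻⁸·13.33·1.275×10¹⁰.

P ≈ 8960 W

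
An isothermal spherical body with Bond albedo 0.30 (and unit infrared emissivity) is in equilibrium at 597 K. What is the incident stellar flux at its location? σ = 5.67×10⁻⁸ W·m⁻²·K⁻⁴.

S ≈ 41200 W/m²

(1−a)S·πr² = σ·4πr²·T⁴ ⇒ S = 4σT⁴/(1−a).
S = 4·5.67×10⁻⁸·1.270×10¹¹/0.700.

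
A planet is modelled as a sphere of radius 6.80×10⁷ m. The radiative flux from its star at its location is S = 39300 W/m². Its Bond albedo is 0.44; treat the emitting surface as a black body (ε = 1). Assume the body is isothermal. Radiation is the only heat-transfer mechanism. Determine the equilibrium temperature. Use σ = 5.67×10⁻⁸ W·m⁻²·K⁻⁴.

T ≈ 558 K

At equilibrium, absorbed power = emitted power.
Absorbing cross-section = πr² = 1.453×10¹⁶ m²; emitting surface = 4πr² = 5.811×10¹⁶ m² (ratio 4).
(1−a)S·A_cross = εσ·A_surf·T⁴  ⇒  T⁴ = (1−a)S/(4σ).
T⁴ = 0.560·39300/(4·5.67×10⁻⁸) = 9.704×10¹⁰ K⁴.
T = (9.704×10¹⁰)^(1/4).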